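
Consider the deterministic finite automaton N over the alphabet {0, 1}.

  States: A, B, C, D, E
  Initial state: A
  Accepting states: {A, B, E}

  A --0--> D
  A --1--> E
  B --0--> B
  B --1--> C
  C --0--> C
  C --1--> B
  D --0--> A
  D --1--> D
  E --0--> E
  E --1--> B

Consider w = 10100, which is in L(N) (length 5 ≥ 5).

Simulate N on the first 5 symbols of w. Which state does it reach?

B

State sequence: A -1-> E -0-> E -1-> B -0-> B -0-> B

After reading 5 characters, N is in state B.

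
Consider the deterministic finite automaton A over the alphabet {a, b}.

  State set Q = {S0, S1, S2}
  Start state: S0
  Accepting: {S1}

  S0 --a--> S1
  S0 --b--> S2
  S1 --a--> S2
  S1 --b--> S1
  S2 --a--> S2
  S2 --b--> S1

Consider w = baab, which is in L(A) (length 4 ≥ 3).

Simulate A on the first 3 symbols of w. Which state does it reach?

S2

Run of A on the first 3 characters of w = b a a:
  step 0: S0  (start)
  step 1: S2  (read b: S0→S2)
  step 2: S2  (read a: S2→S2)
  step 3: S2  (read a: S2→S2)

After reading 3 characters, A is in state S2.
(This kind of state-tracing is the core of the pumping-lemma construction: with 3 states, pigeonhole forces a repeat within the first 3 steps.)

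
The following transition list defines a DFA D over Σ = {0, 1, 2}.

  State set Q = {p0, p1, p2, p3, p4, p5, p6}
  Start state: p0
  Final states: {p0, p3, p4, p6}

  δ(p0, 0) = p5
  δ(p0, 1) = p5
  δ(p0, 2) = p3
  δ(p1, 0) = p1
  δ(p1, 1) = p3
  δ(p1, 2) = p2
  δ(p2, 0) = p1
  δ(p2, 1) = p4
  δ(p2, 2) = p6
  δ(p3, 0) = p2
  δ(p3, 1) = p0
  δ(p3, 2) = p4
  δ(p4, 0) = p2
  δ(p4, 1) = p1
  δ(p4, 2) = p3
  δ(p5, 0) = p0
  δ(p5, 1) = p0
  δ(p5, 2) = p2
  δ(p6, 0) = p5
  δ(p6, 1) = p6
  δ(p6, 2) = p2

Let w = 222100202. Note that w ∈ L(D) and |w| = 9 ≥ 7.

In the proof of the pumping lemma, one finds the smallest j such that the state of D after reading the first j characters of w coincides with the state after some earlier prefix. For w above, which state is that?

p3

Run of D on w = 2 2 2 1 0 0 2 0 2:
  step 0: p0  (start)
  step 1: p3  (read 2: p0→p3)
  step 2: p4  (read 2: p3→p4)
  step 3: p3  (read 2: p4→p3)   ← first repeat (p3 seen earlier)
  step 4: p0  (read 1: p3→p0)
  step 5: p5  (read 0: p0→p5)
  step 6: p0  (read 0: p5→p0)
  step 7: p3  (read 2: p0→p3)
  step 8: p2  (read 0: p3→p2)
  step 9: p6  (read 2: p2→p6)

The earliest repeat is at step j = 3: D is in p3, which it already visited at step i = 1.
Pumping length from the standard proof: p = 7 (the number of states). The repeated state found above gives |xy| = j ≤ 7 and |y| = j − i ≥ 1.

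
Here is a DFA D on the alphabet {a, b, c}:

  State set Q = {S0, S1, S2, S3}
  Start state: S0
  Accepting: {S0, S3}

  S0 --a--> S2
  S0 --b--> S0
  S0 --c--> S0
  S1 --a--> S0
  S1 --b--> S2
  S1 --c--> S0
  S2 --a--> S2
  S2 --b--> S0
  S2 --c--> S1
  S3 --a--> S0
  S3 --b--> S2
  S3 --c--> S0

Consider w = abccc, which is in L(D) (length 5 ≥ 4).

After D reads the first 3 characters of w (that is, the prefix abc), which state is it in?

S0

Run of D on the first 3 characters of w = a b c:
  step 0: S0  (start)
  step 1: S2  (read a: S0→S2)
  step 2: S0  (read b: S2→S0)
  step 3: S0  (read c: S0→S0)

After reading 3 characters, D is in state S0.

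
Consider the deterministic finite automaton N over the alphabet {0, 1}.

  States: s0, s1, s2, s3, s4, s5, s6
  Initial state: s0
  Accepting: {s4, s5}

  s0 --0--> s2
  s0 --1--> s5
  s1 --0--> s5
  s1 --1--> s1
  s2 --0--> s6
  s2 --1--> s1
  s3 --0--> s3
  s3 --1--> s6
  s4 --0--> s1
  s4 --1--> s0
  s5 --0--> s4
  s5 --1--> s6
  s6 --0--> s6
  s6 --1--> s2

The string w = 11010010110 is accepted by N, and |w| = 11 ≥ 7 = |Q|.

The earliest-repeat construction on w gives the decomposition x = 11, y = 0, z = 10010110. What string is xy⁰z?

1110010110

xy⁰z = xz = 11·10010110 = 1110010110.
Reading y = 0 takes N from s6 back to s6, so after x the machine is still in s6, and z then leads to the accepting state s5. Hence 1110010110 ∈ L(N).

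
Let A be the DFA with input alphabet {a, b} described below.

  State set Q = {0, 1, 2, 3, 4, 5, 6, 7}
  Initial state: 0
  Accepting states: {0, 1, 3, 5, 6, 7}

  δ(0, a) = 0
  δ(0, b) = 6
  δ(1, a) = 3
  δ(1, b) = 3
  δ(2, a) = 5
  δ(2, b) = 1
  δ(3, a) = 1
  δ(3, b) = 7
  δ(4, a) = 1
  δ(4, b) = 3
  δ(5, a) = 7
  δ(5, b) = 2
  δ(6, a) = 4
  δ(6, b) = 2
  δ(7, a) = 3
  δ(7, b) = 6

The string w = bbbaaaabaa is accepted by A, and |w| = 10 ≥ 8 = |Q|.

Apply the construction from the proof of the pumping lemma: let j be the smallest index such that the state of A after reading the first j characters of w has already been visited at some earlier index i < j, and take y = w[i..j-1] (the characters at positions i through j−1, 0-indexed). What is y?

aa

State sequence: 0 -b-> 6 -b-> 2 -b-> 1 -a-> 3 -a-> 1 -a-> 3 -a-> 1 -b-> 3 -a-> 1 -a-> 3
First repeat at step 5: 1 was already visited.

So i = 3, j = 5, giving x = w[0:3] = bbb, y = w[3:5] = aa, z = w[5:10] = aabaa.
Check: |xy| = 5 ≤ 8 and |y| = 2 ≥ 1. Reading y takes A from 1 back to 1, so every xyⁱz is accepted.
The DFA has 8 states, so the proof of the pumping lemma guarantees a repeated state among the first 8+1 visited; the segment between the two visits is the pumpable y.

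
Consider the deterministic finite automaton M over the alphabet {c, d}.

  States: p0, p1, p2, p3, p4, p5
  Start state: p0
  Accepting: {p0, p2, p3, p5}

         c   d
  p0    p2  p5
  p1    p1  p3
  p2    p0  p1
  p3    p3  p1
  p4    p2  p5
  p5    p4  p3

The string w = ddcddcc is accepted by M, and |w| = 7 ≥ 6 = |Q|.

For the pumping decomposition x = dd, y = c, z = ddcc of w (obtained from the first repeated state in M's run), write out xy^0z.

ddddcc

xy⁰z = xz = dd·ddcc = ddddcc.
Reading y = c takes M from p3 back to p3, so after x the machine is still in p3, and z then leads to the accepting state p3. Hence ddddcc ∈ L(M).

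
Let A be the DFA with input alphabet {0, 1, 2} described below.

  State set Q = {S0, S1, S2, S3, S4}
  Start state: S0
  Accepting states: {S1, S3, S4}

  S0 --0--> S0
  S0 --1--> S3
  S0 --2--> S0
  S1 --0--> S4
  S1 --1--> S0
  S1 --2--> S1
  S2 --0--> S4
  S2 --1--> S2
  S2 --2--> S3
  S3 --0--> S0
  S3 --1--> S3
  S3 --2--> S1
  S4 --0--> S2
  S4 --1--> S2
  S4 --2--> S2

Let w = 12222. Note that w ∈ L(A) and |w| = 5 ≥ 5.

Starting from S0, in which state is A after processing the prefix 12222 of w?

Run of A on the first 5 characters of w = 1 2 2 2 2:
  step 0: S0  (start)
  step 1: S3  (read 1: S0→S3)
  step 2: S1  (read 2: S3→S1)
  step 3: S1  (read 2: S1→S1)
  step 4: S1  (read 2: S1→S1)
  step 5: S1  (read 2: S1→S1)

After reading 5 characters, A is in state S1.
(This kind of state-tracing is the core of the pumping-lemma construction: with 5 states, pigeonhole forces a repeat within the first 5 steps.)

S1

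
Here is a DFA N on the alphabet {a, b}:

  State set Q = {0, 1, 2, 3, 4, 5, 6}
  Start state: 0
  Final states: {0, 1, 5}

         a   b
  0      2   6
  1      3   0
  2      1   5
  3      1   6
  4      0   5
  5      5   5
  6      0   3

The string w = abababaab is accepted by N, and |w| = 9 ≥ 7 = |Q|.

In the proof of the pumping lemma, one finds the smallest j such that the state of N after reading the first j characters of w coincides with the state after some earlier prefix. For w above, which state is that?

Run of N on w = a b a b a b a a b:
  step 0: 0  (start)
  step 1: 2  (read a: 0→2)
  step 2: 5  (read b: 2→5)
  step 3: 5  (read a: 5→5)   ← first repeat (5 seen earlier)
  step 4: 5  (read b: 5→5)
  step 5: 5  (read a: 5→5)
  step 6: 5  (read b: 5→5)
  step 7: 5  (read a: 5→5)
  step 8: 5  (read a: 5→5)
  step 9: 5  (read b: 5→5)

The earliest repeat is at step j = 3: N is in 5, which it already visited at step i = 2.
The DFA has 7 states, so the proof of the pumping lemma guarantees a repeated state among the first 7+1 visited; the segment between the two visits is the pumpable y.

5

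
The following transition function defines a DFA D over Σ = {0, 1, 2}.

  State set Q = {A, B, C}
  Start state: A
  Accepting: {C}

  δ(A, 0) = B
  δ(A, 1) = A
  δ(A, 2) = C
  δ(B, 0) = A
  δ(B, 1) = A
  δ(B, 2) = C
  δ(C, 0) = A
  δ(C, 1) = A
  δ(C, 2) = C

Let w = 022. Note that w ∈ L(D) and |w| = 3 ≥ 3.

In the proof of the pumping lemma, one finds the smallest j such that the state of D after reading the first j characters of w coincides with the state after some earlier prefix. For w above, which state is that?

C

Run of D on w = 0 2 2:
  step 0: A  (start)
  step 1: B  (read 0: A→B)
  step 2: C  (read 2: B→C)
  step 3: C  (read 2: C→C)   ← first repeat (C seen earlier)

The earliest repeat is at step j = 3: D is in C, which it already visited at step i = 2.
Since D has 3 states, any run of length ≥ 3 visits 3+1 states, so by pigeonhole some state repeats within the first 3 steps — that repeat gives the pumpable loop.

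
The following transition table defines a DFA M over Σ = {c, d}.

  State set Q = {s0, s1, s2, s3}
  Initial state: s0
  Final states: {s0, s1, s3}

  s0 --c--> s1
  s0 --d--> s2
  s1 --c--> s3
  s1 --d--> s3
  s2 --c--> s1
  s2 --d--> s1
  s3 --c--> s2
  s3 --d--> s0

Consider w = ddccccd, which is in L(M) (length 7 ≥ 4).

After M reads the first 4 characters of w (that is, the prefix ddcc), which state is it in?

s2

State sequence: s0 -d-> s2 -d-> s1 -c-> s3 -c-> s2

After reading 4 characters, M is in state s2.
(This kind of state-tracing is the core of the pumping-lemma construction: with 4 states, pigeonhole forces a repeat within the first 4 steps.)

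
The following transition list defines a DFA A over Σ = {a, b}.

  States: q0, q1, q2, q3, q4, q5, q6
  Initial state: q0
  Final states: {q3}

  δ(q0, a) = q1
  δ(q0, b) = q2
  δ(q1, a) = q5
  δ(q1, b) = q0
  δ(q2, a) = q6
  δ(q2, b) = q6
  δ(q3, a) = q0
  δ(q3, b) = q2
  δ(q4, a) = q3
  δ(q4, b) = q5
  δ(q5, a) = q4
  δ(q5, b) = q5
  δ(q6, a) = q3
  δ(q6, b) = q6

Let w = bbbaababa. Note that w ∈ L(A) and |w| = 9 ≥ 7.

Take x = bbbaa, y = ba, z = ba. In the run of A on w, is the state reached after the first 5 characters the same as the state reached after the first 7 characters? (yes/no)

no

Run of A on the first 7 characters of w = b b b a a b a:
  step 0: q0  (start)
  step 1: q2  (read b: q0→q2)
  step 2: q6  (read b: q2→q6)
  step 3: q6  (read b: q6→q6)
  step 4: q3  (read a: q6→q3)
  step 5: q0  (read a: q3→q0)
  step 6: q2  (read b: q0→q2)
  step 7: q6  (read a: q2→q6)

After x (step 5): q0. After xy (step 7): q6.
They differ (q0 ≠ q6), so y is not a cycle from the state after x; this split is not the one the pumping-lemma construction produces, and pumping y need not keep the string in L(A).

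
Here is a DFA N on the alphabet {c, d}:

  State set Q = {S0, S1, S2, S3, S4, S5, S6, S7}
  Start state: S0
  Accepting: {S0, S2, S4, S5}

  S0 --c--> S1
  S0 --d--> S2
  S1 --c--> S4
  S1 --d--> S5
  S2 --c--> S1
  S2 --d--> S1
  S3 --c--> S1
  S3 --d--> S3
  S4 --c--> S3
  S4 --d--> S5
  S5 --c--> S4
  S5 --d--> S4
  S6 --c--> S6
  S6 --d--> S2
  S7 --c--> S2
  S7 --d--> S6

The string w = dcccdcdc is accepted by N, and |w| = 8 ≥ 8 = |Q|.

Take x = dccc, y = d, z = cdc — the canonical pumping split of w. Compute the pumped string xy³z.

dcccdddcdc

xy^3z = dccc·d·d·d·cdc = dcccdddcdc.
Reading y = d takes N from S3 back to S3, so after x·y·y·y the machine is still in S3, and z then leads to the accepting state S4. Hence dcccdddcdc ∈ L(N).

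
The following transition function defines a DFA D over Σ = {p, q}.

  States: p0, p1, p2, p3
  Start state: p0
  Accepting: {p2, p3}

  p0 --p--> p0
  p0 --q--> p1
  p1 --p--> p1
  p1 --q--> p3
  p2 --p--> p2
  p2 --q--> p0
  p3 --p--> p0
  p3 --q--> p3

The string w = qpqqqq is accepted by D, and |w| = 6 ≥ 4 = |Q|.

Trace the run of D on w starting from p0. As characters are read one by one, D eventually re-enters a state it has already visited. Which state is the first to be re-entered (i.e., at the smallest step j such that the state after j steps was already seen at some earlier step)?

Run of D on w = q p q q q q:
  step 0: p0  (start)
  step 1: p1  (read q: p0→p1)
  step 2: p1  (read p: p1→p1)   ← first repeat (p1 seen earlier)
  step 3: p3  (read q: p1→p3)
  step 4: p3  (read q: p3→p3)
  step 5: p3  (read q: p3→p3)
  step 6: p3  (read q: p3→p3)

The earliest repeat is at step j = 2: D is in p1, which it already visited at step i = 1.
With |Q| = 4, pigeonhole forces a state repeat no later than step 4; the substring read between the first and second visits to that state can be pumped.

p1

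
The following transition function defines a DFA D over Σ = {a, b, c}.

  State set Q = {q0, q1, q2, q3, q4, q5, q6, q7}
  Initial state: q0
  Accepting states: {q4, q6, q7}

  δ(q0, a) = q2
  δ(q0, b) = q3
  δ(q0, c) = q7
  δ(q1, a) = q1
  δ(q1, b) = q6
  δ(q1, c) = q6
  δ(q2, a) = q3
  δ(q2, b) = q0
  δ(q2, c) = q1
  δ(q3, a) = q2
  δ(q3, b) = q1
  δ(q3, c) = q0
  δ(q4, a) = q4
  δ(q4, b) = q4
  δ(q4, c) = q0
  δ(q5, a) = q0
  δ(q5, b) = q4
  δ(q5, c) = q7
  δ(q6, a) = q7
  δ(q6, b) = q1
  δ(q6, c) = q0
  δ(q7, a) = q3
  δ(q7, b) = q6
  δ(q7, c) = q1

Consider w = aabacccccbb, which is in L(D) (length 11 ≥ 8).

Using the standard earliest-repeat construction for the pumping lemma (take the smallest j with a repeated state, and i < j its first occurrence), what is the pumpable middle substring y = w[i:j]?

a

Run of D on w = a a b a c c c c c b b:
  step 0: q0  (start)
  step 1: q2  (read a: q0→q2)
  step 2: q3  (read a: q2→q3)
  step 3: q1  (read b: q3→q1)
  step 4: q1  (read a: q1→q1)   ← first repeat (q1 seen earlier)
  step 5: q6  (read c: q1→q6)
  step 6: q0  (read c: q6→q0)
  step 7: q7  (read c: q0→q7)
  step 8: q1  (read c: q7→q1)
  step 9: q6  (read c: q1→q6)
  step 10: q1  (read b: q6→q1)
  step 11: q6  (read b: q1→q6)

So i = 3, j = 4, giving x = w[0:3] = aab, y = w[3:4] = a, z = w[4:11] = cccccbb.
Check: |xy| = 4 ≤ 8 and |y| = 1 ≥ 1. Reading y takes D from q1 back to q1, so every xyⁱz is accepted.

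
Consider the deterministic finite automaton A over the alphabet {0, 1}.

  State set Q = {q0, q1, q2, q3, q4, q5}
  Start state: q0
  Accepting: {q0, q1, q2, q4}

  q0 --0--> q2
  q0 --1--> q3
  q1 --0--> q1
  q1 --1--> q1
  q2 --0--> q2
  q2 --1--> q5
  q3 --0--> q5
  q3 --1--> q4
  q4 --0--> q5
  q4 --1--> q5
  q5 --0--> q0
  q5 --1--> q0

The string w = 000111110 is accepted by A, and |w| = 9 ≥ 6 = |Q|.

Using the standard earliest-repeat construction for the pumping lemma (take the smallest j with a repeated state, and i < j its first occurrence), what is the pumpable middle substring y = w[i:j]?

0

State sequence: q0 -0-> q2 -0-> q2 -0-> q2 -1-> q5 -1-> q0 -1-> q3 -1-> q4 -1-> q5 -0-> q0
First repeat at step 2: q2 was already visited.

So i = 1, j = 2, giving x = w[0:1] = 0, y = w[1:2] = 0, z = w[2:9] = 0111110.
Check: |xy| = 2 ≤ 6 and |y| = 1 ≥ 1. Reading y takes A from q2 back to q2, so every xyⁱz is accepted.
The DFA has 6 states, so the proof of the pumping lemma guarantees a repeated state among the first 6+1 visited; the segment between the two visits is the pumpable y.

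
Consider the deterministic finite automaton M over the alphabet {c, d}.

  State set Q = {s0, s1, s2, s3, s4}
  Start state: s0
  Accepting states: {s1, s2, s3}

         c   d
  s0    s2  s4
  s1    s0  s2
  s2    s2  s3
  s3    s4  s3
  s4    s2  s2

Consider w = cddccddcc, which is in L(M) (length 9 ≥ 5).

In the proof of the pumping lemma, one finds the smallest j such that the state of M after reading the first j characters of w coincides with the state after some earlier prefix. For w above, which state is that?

s3

State sequence: s0 -c-> s2 -d-> s3 -d-> s3 -c-> s4 -c-> s2 -d-> s3 -d-> s3 -c-> s4 -c-> s2
First repeat at step 3: s3 was already visited.

The earliest repeat is at step j = 3: M is in s3, which it already visited at step i = 2.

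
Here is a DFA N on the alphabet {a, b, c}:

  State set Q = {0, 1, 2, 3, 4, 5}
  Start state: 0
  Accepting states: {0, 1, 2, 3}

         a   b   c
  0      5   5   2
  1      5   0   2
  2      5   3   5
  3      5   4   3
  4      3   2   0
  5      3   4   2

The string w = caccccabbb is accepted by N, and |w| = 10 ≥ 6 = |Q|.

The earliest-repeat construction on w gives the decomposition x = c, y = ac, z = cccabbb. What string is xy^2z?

cacaccccabbb

xy^2z = c·ac·ac·cccabbb = cacaccccabbb.
Reading y = ac takes N from 2 back to 2, so after x·y·y the machine is still in 2, and z then leads to the accepting state 3. Hence cacaccccabbb ∈ L(N).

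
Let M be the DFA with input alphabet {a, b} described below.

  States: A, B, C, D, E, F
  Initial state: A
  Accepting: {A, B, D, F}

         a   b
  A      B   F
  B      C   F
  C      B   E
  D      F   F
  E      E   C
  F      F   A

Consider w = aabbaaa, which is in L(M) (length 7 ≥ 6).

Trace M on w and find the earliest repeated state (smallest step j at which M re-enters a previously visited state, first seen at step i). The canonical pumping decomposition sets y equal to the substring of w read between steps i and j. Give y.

Run of M on w = a a b b a a a:
  step 0: A  (start)
  step 1: B  (read a: A→B)
  step 2: C  (read a: B→C)
  step 3: E  (read b: C→E)
  step 4: C  (read b: E→C)   ← first repeat (C seen earlier)
  step 5: B  (read a: C→B)
  step 6: C  (read a: B→C)
  step 7: B  (read a: C→B)

So i = 2, j = 4, giving x = w[0:2] = aa, y = w[2:4] = bb, z = w[4:7] = aaa.
Check: |xy| = 4 ≤ 6 and |y| = 2 ≥ 1. Reading y takes M from C back to C, so every xyⁱz is accepted.
Pumping length from the standard proof: p = 6 (the number of states). The repeated state found above gives |xy| = j ≤ 6 and |y| = j − i ≥ 1.

bb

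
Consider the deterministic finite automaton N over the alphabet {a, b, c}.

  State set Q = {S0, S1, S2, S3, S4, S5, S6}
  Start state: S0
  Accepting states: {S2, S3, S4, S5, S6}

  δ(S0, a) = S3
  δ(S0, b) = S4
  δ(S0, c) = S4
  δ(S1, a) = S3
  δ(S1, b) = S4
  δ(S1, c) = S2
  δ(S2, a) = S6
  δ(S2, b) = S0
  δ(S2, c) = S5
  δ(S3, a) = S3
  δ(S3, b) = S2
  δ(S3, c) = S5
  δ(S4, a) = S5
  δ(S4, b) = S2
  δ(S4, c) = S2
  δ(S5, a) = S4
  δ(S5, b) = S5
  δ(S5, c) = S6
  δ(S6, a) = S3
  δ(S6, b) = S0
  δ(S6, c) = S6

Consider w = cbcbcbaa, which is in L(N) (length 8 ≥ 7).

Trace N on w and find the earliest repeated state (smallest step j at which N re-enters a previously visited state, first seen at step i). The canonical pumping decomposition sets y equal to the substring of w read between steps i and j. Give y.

State sequence: S0 -c-> S4 -b-> S2 -c-> S5 -b-> S5 -c-> S6 -b-> S0 -a-> S3 -a-> S3
First repeat at step 4: S5 was already visited.

So i = 3, j = 4, giving x = w[0:3] = cbc, y = w[3:4] = b, z = w[4:8] = cbaa.
Check: |xy| = 4 ≤ 7 and |y| = 1 ≥ 1. Reading y takes N from S5 back to S5, so every xyⁱz is accepted.

b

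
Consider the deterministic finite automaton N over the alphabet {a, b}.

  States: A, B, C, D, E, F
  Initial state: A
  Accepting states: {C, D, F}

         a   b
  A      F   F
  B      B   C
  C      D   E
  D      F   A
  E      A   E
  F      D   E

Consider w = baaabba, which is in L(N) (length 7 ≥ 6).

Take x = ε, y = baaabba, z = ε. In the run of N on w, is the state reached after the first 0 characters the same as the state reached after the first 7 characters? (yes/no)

no

State sequence: A -b-> F -a-> D -a-> F -a-> D -b-> A -b-> F -a-> D

After x (step 0): A. After xy (step 7): D.
They differ (A ≠ D), so y is not a cycle from the state after x; this split is not the one the pumping-lemma construction produces, and pumping y need not keep the string in L(N).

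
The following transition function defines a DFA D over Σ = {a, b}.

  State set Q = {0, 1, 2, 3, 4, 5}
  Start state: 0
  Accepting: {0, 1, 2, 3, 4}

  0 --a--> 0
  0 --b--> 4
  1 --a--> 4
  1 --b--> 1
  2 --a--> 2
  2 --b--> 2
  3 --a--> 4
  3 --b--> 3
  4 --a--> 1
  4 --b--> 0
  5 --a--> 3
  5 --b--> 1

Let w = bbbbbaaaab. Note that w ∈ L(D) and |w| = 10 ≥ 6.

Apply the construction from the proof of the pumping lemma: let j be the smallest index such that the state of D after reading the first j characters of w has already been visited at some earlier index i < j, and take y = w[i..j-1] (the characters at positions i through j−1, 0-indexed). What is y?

State sequence: 0 -b-> 4 -b-> 0 -b-> 4 -b-> 0 -b-> 4 -a-> 1 -a-> 4 -a-> 1 -a-> 4 -b-> 0
First repeat at step 2: 0 was already visited.

So i = 0, j = 2, giving x = w[0:0] = ε, y = w[0:2] = bb, z = w[2:10] = bbbaaaab.
Check: |xy| = 2 ≤ 6 and |y| = 2 ≥ 1. Reading y takes D from 0 back to 0, so every xyⁱz is accepted.
The DFA has 6 states, so the proof of the pumping lemma guarantees a repeated state among the first 6+1 visited; the segment between the two visits is the pumpable y.

bb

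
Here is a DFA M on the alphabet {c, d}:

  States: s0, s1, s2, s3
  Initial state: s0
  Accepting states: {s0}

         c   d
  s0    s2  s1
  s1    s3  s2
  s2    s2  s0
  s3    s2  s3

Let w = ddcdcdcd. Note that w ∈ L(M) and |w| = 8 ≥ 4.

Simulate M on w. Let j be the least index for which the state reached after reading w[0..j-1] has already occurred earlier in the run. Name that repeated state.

s2

State sequence: s0 -d-> s1 -d-> s2 -c-> s2 -d-> s0 -c-> s2 -d-> s0 -c-> s2 -d-> s0
First repeat at step 3: s2 was already visited.

The earliest repeat is at step j = 3: M is in s2, which it already visited at step i = 2.
Pumping length from the standard proof: p = 4 (the number of states). The repeated state found above gives |xy| = j ≤ 4 and |y| = j − i ≥ 1.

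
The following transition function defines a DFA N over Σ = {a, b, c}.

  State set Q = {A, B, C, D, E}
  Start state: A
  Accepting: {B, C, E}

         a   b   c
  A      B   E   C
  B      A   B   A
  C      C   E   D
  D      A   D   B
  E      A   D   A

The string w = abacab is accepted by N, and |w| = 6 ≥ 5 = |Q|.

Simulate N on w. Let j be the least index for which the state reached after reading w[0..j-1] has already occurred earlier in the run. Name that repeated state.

B

State sequence: A -a-> B -b-> B -a-> A -c-> C -a-> C -b-> E
First repeat at step 2: B was already visited.

The earliest repeat is at step j = 2: N is in B, which it already visited at step i = 1.
Since N has 5 states, any run of length ≥ 5 visits 5+1 states, so by pigeonhole some state repeats within the first 5 steps — that repeat gives the pumpable loop.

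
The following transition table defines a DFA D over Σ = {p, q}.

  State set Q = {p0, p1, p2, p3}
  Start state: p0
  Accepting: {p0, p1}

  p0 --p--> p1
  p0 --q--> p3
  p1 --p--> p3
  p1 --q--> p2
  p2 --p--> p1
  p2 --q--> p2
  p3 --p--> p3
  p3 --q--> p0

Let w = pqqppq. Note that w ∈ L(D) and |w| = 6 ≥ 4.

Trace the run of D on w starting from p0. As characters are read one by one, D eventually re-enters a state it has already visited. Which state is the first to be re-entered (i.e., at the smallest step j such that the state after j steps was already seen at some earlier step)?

p2

Run of D on w = p q q p p q:
  step 0: p0  (start)
  step 1: p1  (read p: p0→p1)
  step 2: p2  (read q: p1→p2)
  step 3: p2  (read q: p2→p2)   ← first repeat (p2 seen earlier)
  step 4: p1  (read p: p2→p1)
  step 5: p3  (read p: p1→p3)
  step 6: p0  (read q: p3→p0)

The earliest repeat is at step j = 3: D is in p2, which it already visited at step i = 2.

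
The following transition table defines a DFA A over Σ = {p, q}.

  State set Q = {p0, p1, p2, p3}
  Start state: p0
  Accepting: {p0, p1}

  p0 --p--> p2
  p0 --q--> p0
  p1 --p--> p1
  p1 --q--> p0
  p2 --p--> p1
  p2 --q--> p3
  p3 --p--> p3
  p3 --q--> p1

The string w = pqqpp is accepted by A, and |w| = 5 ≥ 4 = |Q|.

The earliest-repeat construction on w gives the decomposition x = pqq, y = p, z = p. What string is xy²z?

pqqppp

xy^2z = pqq·p·p·p = pqqppp.
Reading y = p takes A from p1 back to p1, so after x·y·y the machine is still in p1, and z then leads to the accepting state p1. Hence pqqppp ∈ L(A).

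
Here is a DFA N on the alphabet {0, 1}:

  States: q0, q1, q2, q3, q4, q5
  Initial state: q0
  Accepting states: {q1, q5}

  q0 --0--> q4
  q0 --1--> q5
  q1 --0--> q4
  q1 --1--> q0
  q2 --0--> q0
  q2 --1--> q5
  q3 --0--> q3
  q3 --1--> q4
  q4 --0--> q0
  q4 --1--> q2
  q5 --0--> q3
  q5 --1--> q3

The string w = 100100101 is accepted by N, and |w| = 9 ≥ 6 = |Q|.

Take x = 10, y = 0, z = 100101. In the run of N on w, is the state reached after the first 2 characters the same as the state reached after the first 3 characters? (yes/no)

State sequence: q0 -1-> q5 -0-> q3 -0-> q3

After x (step 2): q3. After xy (step 3): q3.
They match, so y = 0 drives N around a cycle from q3 back to itself; pumping y any number of times keeps N in q3 before reading z, and xyⁱz ∈ L(N) for every i ≥ 0.

yes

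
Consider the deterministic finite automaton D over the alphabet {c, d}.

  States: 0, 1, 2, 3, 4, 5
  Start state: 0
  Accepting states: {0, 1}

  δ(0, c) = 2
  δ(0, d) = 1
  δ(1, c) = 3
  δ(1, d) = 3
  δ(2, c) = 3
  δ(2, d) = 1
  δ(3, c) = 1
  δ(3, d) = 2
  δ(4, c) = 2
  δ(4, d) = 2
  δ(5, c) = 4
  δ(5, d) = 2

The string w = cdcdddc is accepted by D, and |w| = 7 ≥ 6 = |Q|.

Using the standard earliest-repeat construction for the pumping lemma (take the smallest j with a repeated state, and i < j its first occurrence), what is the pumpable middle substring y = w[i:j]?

dcd

State sequence: 0 -c-> 2 -d-> 1 -c-> 3 -d-> 2 -d-> 1 -d-> 3 -c-> 1
First repeat at step 4: 2 was already visited.

So i = 1, j = 4, giving x = w[0:1] = c, y = w[1:4] = dcd, z = w[4:7] = ddc.
Check: |xy| = 4 ≤ 6 and |y| = 3 ≥ 1. Reading y takes D from 2 back to 2, so every xyⁱz is accepted.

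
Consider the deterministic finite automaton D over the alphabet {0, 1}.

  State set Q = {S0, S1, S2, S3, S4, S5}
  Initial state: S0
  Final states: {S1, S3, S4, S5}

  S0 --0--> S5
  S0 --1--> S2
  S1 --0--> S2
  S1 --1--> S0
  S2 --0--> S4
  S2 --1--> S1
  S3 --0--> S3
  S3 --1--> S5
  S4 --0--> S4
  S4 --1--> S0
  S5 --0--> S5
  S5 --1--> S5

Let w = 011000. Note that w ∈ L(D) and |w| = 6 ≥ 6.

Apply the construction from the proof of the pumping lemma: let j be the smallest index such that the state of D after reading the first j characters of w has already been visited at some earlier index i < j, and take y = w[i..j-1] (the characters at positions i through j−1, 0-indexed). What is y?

Run of D on w = 0 1 1 0 0 0:
  step 0: S0  (start)
  step 1: S5  (read 0: S0→S5)
  step 2: S5  (read 1: S5→S5)   ← first repeat (S5 seen earlier)
  step 3: S5  (read 1: S5→S5)
  step 4: S5  (read 0: S5→S5)
  step 5: S5  (read 0: S5→S5)
  step 6: S5  (read 0: S5→S5)

So i = 1, j = 2, giving x = w[0:1] = 0, y = w[1:2] = 1, z = w[2:6] = 1000.
Check: |xy| = 2 ≤ 6 and |y| = 1 ≥ 1. Reading y takes D from S5 back to S5, so every xyⁱz is accepted.

1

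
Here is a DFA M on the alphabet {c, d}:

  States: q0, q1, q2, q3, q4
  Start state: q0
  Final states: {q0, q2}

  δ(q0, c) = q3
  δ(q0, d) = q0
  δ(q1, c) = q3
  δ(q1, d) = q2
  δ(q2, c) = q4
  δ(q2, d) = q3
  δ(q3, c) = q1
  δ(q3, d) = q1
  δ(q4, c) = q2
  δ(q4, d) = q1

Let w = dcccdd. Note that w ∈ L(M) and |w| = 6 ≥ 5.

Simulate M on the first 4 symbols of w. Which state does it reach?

q3

Run of M on the first 4 characters of w = d c c c:
  step 0: q0  (start)
  step 1: q0  (read d: q0→q0)
  step 2: q3  (read c: q0→q3)
  step 3: q1  (read c: q3→q1)
  step 4: q3  (read c: q1→q3)

After reading 4 characters, M is in state q3.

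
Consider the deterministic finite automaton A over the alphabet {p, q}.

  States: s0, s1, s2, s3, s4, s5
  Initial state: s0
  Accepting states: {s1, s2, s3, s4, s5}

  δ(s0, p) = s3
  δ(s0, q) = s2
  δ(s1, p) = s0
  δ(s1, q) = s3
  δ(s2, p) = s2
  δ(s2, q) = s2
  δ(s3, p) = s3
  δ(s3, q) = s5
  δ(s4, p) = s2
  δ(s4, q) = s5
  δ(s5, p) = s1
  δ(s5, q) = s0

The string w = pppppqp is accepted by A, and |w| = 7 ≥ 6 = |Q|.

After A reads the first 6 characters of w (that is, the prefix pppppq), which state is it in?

s5

Run of A on the first 6 characters of w = p p p p p q:
  step 0: s0  (start)
  step 1: s3  (read p: s0→s3)
  step 2: s3  (read p: s3→s3)
  step 3: s3  (read p: s3→s3)
  step 4: s3  (read p: s3→s3)
  step 5: s3  (read p: s3→s3)
  step 6: s5  (read q: s3→s5)

After reading 6 characters, A is in state s5.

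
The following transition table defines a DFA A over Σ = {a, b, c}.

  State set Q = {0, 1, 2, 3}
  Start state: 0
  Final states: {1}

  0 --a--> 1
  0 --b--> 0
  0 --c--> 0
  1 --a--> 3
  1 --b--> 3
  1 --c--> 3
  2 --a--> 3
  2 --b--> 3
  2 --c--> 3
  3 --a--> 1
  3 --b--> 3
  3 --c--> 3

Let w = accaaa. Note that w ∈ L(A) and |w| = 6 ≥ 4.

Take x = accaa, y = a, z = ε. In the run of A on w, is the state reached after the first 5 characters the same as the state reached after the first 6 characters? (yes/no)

State sequence: 0 -a-> 1 -c-> 3 -c-> 3 -a-> 1 -a-> 3 -a-> 1

After x (step 5): 3. After xy (step 6): 1.
They differ (3 ≠ 1), so y is not a cycle from the state after x; this split is not the one the pumping-lemma construction produces, and pumping y need not keep the string in L(A).

no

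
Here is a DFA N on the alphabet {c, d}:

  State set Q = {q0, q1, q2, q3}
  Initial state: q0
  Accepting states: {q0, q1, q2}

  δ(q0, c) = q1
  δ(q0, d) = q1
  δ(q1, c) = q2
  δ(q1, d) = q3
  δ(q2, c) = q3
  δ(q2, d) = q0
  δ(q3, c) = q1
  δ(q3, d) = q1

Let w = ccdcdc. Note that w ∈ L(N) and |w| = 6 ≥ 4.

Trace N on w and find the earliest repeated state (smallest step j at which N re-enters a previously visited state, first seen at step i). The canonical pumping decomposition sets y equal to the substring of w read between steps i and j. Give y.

Run of N on w = c c d c d c:
  step 0: q0  (start)
  step 1: q1  (read c: q0→q1)
  step 2: q2  (read c: q1→q2)
  step 3: q0  (read d: q2→q0)   ← first repeat (q0 seen earlier)
  step 4: q1  (read c: q0→q1)
  step 5: q3  (read d: q1→q3)
  step 6: q1  (read c: q3→q1)

So i = 0, j = 3, giving x = w[0:0] = ε, y = w[0:3] = ccd, z = w[3:6] = cdc.
Check: |xy| = 3 ≤ 4 and |y| = 3 ≥ 1. Reading y takes N from q0 back to q0, so every xyⁱz is accepted.
The DFA has 4 states, so the proof of the pumping lemma guarantees a repeated state among the first 4+1 visited; the segment between the two visits is the pumpable y.

ccd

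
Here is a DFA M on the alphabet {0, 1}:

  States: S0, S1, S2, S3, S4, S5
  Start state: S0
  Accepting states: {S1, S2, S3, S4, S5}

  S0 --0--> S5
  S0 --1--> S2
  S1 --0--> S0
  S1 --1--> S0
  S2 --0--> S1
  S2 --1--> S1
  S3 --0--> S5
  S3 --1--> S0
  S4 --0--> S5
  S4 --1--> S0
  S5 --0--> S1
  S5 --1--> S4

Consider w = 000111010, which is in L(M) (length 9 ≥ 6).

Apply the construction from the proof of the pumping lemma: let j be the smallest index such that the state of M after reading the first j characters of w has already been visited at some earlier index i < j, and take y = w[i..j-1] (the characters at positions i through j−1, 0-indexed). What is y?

Run of M on w = 0 0 0 1 1 1 0 1 0:
  step 0: S0  (start)
  step 1: S5  (read 0: S0→S5)
  step 2: S1  (read 0: S5→S1)
  step 3: S0  (read 0: S1→S0)   ← first repeat (S0 seen earlier)
  step 4: S2  (read 1: S0→S2)
  step 5: S1  (read 1: S2→S1)
  step 6: S0  (read 1: S1→S0)
  step 7: S5  (read 0: S0→S5)
  step 8: S4  (read 1: S5→S4)
  step 9: S5  (read 0: S4→S5)

So i = 0, j = 3, giving x = w[0:0] = ε, y = w[0:3] = 000, z = w[3:9] = 111010.
Check: |xy| = 3 ≤ 6 and |y| = 3 ≥ 1. Reading y takes M from S0 back to S0, so every xyⁱz is accepted.

000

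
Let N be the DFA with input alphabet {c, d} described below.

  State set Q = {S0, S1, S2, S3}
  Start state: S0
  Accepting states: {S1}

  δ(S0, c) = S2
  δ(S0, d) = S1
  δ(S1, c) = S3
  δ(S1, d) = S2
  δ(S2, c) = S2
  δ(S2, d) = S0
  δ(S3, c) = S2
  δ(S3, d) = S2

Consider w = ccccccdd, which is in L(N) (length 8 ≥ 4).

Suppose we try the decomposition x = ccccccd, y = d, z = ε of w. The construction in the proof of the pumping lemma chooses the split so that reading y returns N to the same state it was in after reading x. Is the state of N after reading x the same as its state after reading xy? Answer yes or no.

Run of N on the first 8 characters of w = c c c c c c d d:
  step 0: S0  (start)
  step 1: S2  (read c: S0→S2)
  step 2: S2  (read c: S2→S2)
  step 3: S2  (read c: S2→S2)
  step 4: S2  (read c: S2→S2)
  step 5: S2  (read c: S2→S2)
  step 6: S2  (read c: S2→S2)
  step 7: S0  (read d: S2→S0)
  step 8: S1  (read d: S0→S1)

After x (step 7): S0. After xy (step 8): S1.
They differ (S0 ≠ S1), so y is not a cycle from the state after x; this split is not the one the pumping-lemma construction produces, and pumping y need not keep the string in L(N).

no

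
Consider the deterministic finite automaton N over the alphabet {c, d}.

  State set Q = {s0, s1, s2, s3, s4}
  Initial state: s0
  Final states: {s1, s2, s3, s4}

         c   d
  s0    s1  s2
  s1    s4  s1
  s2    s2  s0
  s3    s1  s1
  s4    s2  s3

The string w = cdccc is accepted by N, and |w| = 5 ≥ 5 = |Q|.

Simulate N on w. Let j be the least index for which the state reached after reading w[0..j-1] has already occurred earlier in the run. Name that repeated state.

s1

State sequence: s0 -c-> s1 -d-> s1 -c-> s4 -c-> s2 -c-> s2
First repeat at step 2: s1 was already visited.

The earliest repeat is at step j = 2: N is in s1, which it already visited at step i = 1.
With |Q| = 5, pigeonhole forces a state repeat no later than step 5; the substring read between the first and second visits to that state can be pumped.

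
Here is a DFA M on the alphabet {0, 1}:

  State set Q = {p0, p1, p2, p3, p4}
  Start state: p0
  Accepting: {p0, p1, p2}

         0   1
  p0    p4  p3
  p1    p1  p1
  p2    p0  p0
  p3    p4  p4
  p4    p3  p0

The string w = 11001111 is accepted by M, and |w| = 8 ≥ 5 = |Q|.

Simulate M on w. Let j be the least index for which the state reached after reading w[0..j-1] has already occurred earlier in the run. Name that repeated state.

Run of M on w = 1 1 0 0 1 1 1 1:
  step 0: p0  (start)
  step 1: p3  (read 1: p0→p3)
  step 2: p4  (read 1: p3→p4)
  step 3: p3  (read 0: p4→p3)   ← first repeat (p3 seen earlier)
  step 4: p4  (read 0: p3→p4)
  step 5: p0  (read 1: p4→p0)
  step 6: p3  (read 1: p0→p3)
  step 7: p4  (read 1: p3→p4)
  step 8: p0  (read 1: p4→p0)

The earliest repeat is at step j = 3: M is in p3, which it already visited at step i = 1.

p3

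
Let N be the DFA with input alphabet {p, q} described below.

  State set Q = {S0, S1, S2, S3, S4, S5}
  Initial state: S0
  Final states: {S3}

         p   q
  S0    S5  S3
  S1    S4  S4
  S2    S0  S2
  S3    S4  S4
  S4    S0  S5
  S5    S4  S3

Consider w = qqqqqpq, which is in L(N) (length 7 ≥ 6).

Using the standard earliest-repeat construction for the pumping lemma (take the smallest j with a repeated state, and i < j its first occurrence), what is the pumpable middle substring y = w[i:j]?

qqq

Run of N on w = q q q q q p q:
  step 0: S0  (start)
  step 1: S3  (read q: S0→S3)
  step 2: S4  (read q: S3→S4)
  step 3: S5  (read q: S4→S5)
  step 4: S3  (read q: S5→S3)   ← first repeat (S3 seen earlier)
  step 5: S4  (read q: S3→S4)
  step 6: S0  (read p: S4→S0)
  step 7: S3  (read q: S0→S3)

So i = 1, j = 4, giving x = w[0:1] = q, y = w[1:4] = qqq, z = w[4:7] = qpq.
Check: |xy| = 4 ≤ 6 and |y| = 3 ≥ 1. Reading y takes N from S3 back to S3, so every xyⁱz is accepted.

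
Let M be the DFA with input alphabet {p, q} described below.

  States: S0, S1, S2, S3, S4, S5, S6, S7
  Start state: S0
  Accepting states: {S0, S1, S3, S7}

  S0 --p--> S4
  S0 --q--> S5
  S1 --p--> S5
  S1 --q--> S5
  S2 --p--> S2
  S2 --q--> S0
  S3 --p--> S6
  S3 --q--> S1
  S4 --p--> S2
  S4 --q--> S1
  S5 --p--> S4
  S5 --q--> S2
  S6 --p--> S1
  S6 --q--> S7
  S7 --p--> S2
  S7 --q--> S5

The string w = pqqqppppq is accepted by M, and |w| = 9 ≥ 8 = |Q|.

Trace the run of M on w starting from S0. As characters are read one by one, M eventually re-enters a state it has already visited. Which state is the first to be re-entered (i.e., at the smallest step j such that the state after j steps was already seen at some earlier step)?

Run of M on w = p q q q p p p p q:
  step 0: S0  (start)
  step 1: S4  (read p: S0→S4)
  step 2: S1  (read q: S4→S1)
  step 3: S5  (read q: S1→S5)
  step 4: S2  (read q: S5→S2)
  step 5: S2  (read p: S2→S2)   ← first repeat (S2 seen earlier)
  step 6: S2  (read p: S2→S2)
  step 7: S2  (read p: S2→S2)
  step 8: S2  (read p: S2→S2)
  step 9: S0  (read q: S2→S0)

The earliest repeat is at step j = 5: M is in S2, which it already visited at step i = 4.
Pumping length from the standard proof: p = 8 (the number of states). The repeated state found above gives |xy| = j ≤ 8 and |y| = j − i ≥ 1.

S2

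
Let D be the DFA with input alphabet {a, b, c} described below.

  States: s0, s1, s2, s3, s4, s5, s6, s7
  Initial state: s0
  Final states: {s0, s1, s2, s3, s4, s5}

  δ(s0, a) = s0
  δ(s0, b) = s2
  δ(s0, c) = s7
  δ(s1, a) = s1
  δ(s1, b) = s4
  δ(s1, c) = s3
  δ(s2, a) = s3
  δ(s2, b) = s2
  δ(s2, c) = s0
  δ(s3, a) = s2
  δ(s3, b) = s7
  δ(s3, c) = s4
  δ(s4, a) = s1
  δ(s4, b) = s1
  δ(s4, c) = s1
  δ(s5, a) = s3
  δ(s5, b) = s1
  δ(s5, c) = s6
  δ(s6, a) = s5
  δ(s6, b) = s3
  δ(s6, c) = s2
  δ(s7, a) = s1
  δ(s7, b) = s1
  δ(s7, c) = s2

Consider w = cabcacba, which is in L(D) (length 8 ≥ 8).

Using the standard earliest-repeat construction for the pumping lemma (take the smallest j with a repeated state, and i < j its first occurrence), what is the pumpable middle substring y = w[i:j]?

bc

State sequence: s0 -c-> s7 -a-> s1 -b-> s4 -c-> s1 -a-> s1 -c-> s3 -b-> s7 -a-> s1
First repeat at step 4: s1 was already visited.

So i = 2, j = 4, giving x = w[0:2] = ca, y = w[2:4] = bc, z = w[4:8] = acba.
Check: |xy| = 4 ≤ 8 and |y| = 2 ≥ 1. Reading y takes D from s1 back to s1, so every xyⁱz is accepted.
Since D has 8 states, any run of length ≥ 8 visits 8+1 states, so by pigeonhole some state repeats within the first 8 steps — that repeat gives the pumpable loop.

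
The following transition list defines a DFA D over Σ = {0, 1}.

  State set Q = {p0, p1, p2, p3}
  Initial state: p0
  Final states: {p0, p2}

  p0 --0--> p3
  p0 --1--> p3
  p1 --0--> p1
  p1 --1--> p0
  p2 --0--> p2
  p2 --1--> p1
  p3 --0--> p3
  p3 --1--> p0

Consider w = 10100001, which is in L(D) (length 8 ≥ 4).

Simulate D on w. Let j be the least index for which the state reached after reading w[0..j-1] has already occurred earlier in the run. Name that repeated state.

State sequence: p0 -1-> p3 -0-> p3 -1-> p0 -0-> p3 -0-> p3 -0-> p3 -0-> p3 -1-> p0
First repeat at step 2: p3 was already visited.

The earliest repeat is at step j = 2: D is in p3, which it already visited at step i = 1.

p3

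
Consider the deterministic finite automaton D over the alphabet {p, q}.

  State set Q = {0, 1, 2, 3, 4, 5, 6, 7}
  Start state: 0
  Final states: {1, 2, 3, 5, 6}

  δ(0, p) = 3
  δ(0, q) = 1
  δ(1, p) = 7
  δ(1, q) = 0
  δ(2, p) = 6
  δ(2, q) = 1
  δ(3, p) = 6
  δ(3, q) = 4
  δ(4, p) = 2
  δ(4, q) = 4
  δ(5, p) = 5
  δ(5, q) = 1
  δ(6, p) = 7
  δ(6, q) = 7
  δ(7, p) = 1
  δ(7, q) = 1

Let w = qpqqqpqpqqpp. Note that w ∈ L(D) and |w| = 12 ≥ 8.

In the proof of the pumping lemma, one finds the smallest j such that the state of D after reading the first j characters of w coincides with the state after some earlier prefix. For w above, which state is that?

1

Run of D on w = q p q q q p q p q q p p:
  step 0: 0  (start)
  step 1: 1  (read q: 0→1)
  step 2: 7  (read p: 1→7)
  step 3: 1  (read q: 7→1)   ← first repeat (1 seen earlier)
  step 4: 0  (read q: 1→0)
  step 5: 1  (read q: 0→1)
  step 6: 7  (read p: 1→7)
  step 7: 1  (read q: 7→1)
  step 8: 7  (read p: 1→7)
  step 9: 1  (read q: 7→1)
  step 10: 0  (read q: 1→0)
  step 11: 3  (read p: 0→3)
  step 12: 6  (read p: 3→6)

The earliest repeat is at step j = 3: D is in 1, which it already visited at step i = 1.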